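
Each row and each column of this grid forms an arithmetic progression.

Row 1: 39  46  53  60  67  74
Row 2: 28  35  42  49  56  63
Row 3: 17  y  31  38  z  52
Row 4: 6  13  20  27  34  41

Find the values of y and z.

y = 24, z = 45

Along each row the entries change by 7 per step; down each column they change by -11.
Row 3: from 17 at column 1, stepping by 7 to column 2 gives 24.
Row 3: from 17 at column 1, stepping by 7 to column 5 gives 45.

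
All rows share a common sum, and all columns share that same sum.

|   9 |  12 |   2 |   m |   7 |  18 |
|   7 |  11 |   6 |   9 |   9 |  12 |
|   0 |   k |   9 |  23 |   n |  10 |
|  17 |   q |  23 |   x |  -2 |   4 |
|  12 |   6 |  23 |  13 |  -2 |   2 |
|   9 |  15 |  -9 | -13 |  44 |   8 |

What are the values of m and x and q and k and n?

Rows 2 and 5 both sum to 54, so that's the common total.
The known cells in column 5 total 56, leaving 54 − 56 = -2 for the blank.
The known cells in row 3 total 40, leaving 54 − 40 = 14 for the blank.
The known cells in column 2 total 58, leaving 54 − 58 = -4 for the blank.
The known cells in row 1 total 48, leaving 54 − 48 = 6 for the blank.
The known cells in row 4 total 38, leaving 54 − 38 = 16 for the blank.

m = 6, x = 16, q = -4, k = 14, n = -2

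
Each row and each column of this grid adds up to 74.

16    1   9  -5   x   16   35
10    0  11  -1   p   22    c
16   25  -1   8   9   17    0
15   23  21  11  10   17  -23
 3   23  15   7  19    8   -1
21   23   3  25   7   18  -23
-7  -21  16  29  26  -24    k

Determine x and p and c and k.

x = 2, p = 1, c = 31, k = 55

Row 7: -7 − 21 + 16 + 29 + 26 − 24 = 19, so its missing entry is 74 − 19 = 55.
Column 7: 35 + 0 − 23 − 1 − 23 + 55 = 43, so its missing entry is 74 − 43 = 31.
Row 1: 16 + 1 + 9 − 5 + 16 + 35 = 72, so its missing entry is 74 − 72 = 2.
Row 2: 10 + 0 + 11 − 1 + 22 + 31 = 73, so its missing entry is 74 − 73 = 1.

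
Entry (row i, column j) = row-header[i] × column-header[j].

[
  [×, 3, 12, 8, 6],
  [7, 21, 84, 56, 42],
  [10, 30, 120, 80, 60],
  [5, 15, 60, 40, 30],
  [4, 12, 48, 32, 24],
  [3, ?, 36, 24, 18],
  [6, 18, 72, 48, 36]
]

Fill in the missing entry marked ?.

3 × 3 = 9.

9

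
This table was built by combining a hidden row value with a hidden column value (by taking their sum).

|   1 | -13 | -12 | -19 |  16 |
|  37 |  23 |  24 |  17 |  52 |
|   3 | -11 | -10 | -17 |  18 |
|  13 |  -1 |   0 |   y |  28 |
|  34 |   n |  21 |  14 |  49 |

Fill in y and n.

The difference between any two rows is the same in every column — this is an addition table with the headers hidden.
Row 4 minus row 1 is 13 − 1 = 12, so its entry in column 4 is -19 + 12 = -7.
Row 5 minus row 1 is 34 − 1 = 33, so its entry in column 2 is -13 + 33 = 20.

y = -7, n = 20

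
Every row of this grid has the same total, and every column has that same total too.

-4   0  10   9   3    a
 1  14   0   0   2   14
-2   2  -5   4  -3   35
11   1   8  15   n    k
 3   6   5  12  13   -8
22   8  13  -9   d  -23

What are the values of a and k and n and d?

Rows 2 and 3 both sum to 31, so that's the common total.
Row 6: 22 + 8 + 13 − 9 − 23 = 11, so its missing entry is 31 − 11 = 20.
Column 5: 3 + 2 − 3 + 13 + 20 = 35, so its missing entry is 31 − 35 = -4.
Row 4: 11 + 1 + 8 + 15 − 4 = 31, so its missing entry is 31 − 31 = 0.
Row 1: -4 + 0 + 10 + 9 + 3 = 18, so its missing entry is 31 − 18 = 13.

a = 13, k = 0, n = -4, d = 20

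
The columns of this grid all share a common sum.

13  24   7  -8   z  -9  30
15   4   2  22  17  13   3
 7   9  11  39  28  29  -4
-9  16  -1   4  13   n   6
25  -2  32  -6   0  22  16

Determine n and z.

Column 1 sums to 51 and so does column 4; that's the common total.
In column 6 the known cells total 55, leaving 51 − 55 = -4.
In column 5 the known cells total 58, leaving 51 − 58 = -7.

n = -4, z = -7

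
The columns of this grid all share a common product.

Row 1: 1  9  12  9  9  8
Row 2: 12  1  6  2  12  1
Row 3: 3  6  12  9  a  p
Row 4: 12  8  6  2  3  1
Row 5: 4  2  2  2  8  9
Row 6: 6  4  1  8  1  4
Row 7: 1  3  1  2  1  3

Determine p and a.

Columns 2 and 4 each multiply to 10368, so every column has product 10368.
Column 6: 8×1×1×9×4×3 = 864, so the missing entry is 10368 ÷ 864 = 12.
Column 5: 9×12×3×8×1×1 = 2592, so the missing entry is 10368 ÷ 2592 = 4.

p = 12, a = 4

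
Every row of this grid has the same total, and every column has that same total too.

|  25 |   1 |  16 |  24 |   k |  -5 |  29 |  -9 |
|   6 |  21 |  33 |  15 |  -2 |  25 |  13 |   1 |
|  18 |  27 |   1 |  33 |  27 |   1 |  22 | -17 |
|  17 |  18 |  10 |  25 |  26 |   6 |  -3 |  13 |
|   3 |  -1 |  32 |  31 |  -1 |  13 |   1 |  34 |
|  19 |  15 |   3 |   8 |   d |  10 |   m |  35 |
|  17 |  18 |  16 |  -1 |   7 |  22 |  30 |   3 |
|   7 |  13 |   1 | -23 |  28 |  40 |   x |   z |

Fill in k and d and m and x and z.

Rows 2 and 3 both sum to 112, so that's the common total.
Row 1 has 25 + 1 + 16 + 24 − 5 + 29 − 9 = 81; the blank must be 112 − 81 = 31.
Column 8 has -9 + 1 − 17 + 13 + 34 + 35 + 3 = 60; the blank must be 112 − 60 = 52.
Column 5 has 31 − 2 + 27 + 26 − 1 + 7 + 28 = 116; the blank must be 112 − 116 = -4.
Row 8 has 7 + 13 + 1 − 23 + 28 + 40 + 52 = 118; the blank must be 112 − 118 = -6.
Row 6 has 19 + 15 + 3 + 8 − 4 + 10 + 35 = 86; the blank must be 112 − 86 = 26.

k = 31, d = -4, m = 26, x = -6, z = 52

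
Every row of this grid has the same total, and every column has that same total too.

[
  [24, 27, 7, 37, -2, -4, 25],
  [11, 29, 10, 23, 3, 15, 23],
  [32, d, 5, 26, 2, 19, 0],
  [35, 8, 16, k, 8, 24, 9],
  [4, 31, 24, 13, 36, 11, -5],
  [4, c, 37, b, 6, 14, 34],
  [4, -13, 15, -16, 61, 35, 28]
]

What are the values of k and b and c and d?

k = 14, b = 17, c = 2, d = 30

Rows 1 and 2 both sum to 114, so that's the common total.
Row 4 has 35 + 8 + 16 + 8 + 24 + 9 = 100; the blank must be 114 − 100 = 14.
Column 4 has 37 + 23 + 26 + 14 + 13 − 16 = 97; the blank must be 114 − 97 = 17.
Row 3 has 32 + 5 + 26 + 2 + 19 + 0 = 84; the blank must be 114 − 84 = 30.
Row 6 has 4 + 37 + 17 + 6 + 14 + 34 = 112; the blank must be 114 − 112 = 2.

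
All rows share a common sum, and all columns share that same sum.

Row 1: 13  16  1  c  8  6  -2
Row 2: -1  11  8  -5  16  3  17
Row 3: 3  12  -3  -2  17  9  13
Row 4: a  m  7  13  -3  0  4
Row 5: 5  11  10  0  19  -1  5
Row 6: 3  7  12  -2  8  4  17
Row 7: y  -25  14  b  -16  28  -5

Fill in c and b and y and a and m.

c = 7, b = 38, y = 15, a = 11, m = 17

Rows 2 and 3 both sum to 49, so that's the common total.
The known cells in column 2 total 32, leaving 49 − 32 = 17 for the blank.
The known cells in row 1 total 42, leaving 49 − 42 = 7 for the blank.
The known cells in row 4 total 38, leaving 49 − 38 = 11 for the blank.
The known cells in column 1 total 34, leaving 49 − 34 = 15 for the blank.
The known cells in row 7 total 11, leaving 49 − 11 = 38 for the blank.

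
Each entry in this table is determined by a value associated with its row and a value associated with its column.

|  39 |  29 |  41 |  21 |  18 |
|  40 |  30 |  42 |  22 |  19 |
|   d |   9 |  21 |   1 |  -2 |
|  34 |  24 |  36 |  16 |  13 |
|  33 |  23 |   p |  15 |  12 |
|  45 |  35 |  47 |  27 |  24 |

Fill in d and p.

The difference between any two rows is the same in every column — this is an addition table with the headers hidden.
Row 3 minus row 1 is 9 − 29 = -20, so its entry in column 1 is 39 + (-20) = 19.
Row 5 minus row 1 is 23 − 29 = -6, so its entry in column 3 is 41 + (-6) = 35.

d = 19, p = 35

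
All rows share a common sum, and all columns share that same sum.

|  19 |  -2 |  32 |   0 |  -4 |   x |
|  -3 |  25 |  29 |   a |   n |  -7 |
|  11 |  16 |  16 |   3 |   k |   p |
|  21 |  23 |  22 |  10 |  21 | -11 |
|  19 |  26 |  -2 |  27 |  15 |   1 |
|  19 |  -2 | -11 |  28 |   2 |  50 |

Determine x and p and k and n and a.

Rows 4 and 5 both sum to 86, so that's the common total.
Row 1: 19 − 2 + 32 + 0 − 4 = 45, so its missing entry is 86 − 45 = 41.
Column 6: 41 − 7 − 11 + 1 + 50 = 74, so its missing entry is 86 − 74 = 12.
Row 3: 11 + 16 + 16 + 3 + 12 = 58, so its missing entry is 86 − 58 = 28.
Column 5: -4 + 28 + 21 + 15 + 2 = 62, so its missing entry is 86 − 62 = 24.
Row 2: -3 + 25 + 29 + 24 − 7 = 68, so its missing entry is 86 − 68 = 18.

x = 41, p = 12, k = 28, n = 24, a = 18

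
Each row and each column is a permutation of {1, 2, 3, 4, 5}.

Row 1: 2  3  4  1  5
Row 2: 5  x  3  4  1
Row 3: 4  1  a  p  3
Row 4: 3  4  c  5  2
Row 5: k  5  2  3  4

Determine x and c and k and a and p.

Cell (5,1): row 5 already has {2, 3, 4, 5} → 1.
Cell (2,2): row 2 already has {1, 3, 4, 5} → 2.
At (row 3, col 4): column 4 already has {1, 3, 4, 5}, so the value is 2.
At (row 3, col 3): row 3 already has {1, 2, 3, 4}, so the value is 5.
Cell (4,3): row 4 already has {2, 3, 4, 5} → 1.

x = 2, c = 1, k = 1, a = 5, p = 2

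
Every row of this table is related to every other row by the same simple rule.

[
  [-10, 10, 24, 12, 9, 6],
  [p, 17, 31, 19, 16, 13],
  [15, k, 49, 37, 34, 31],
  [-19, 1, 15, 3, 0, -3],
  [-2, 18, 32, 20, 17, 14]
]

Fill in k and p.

The difference between any two rows is the same in every column — this is an addition table with the headers hidden.
Row 3 minus row 1 is 34 − 9 = 25, so its entry in column 2 is 10 + 25 = 35.
Row 2 minus row 1 is 16 − 9 = 7, so its entry in column 1 is -10 + 7 = -3.

k = 35, p = -3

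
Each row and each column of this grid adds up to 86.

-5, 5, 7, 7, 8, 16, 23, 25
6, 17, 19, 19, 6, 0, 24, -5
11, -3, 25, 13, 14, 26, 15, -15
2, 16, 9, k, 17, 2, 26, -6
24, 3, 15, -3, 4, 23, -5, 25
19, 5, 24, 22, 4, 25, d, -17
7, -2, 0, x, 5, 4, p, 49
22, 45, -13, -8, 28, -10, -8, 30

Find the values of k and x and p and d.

Row 4 has 2 + 16 + 9 + 17 + 2 + 26 − 6 = 66; the blank must be 86 − 66 = 20.
Row 6 has 19 + 5 + 24 + 22 + 4 + 25 − 17 = 82; the blank must be 86 − 82 = 4.
Column 7 has 23 + 24 + 15 + 26 − 5 + 4 − 8 = 79; the blank must be 86 − 79 = 7.
Row 7 has 7 − 2 + 0 + 5 + 4 + 7 + 49 = 70; the blank must be 86 − 70 = 16.

k = 20, x = 16, p = 7, d = 4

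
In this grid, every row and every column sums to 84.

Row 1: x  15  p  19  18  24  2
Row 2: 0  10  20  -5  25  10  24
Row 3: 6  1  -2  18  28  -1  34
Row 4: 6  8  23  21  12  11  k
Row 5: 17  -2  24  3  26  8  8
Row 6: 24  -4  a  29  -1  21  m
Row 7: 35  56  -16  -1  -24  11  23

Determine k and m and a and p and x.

k = 3, m = -10, a = 25, p = 10, x = -4

Column 1: 0 + 6 + 6 + 17 + 24 + 35 = 88, so its missing entry is 84 − 88 = -4.
Row 1: -4 + 15 + 19 + 18 + 24 + 2 = 74, so its missing entry is 84 − 74 = 10.
Row 4: 6 + 8 + 23 + 21 + 12 + 11 = 81, so its missing entry is 84 − 81 = 3.
Column 7: 2 + 24 + 34 + 3 + 8 + 23 = 94, so its missing entry is 84 − 94 = -10.
Row 6: 24 − 4 + 29 − 1 + 21 − 10 = 59, so its missing entry is 84 − 59 = 25.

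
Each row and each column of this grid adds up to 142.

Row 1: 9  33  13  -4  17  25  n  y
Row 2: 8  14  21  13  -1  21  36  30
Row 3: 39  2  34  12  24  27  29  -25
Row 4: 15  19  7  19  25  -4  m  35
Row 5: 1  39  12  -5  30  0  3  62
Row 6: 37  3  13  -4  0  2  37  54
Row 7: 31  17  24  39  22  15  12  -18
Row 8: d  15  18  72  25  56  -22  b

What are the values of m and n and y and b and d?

Column 1: 9 + 8 + 39 + 15 + 1 + 37 + 31 = 140, so its missing entry is 142 − 140 = 2.
Row 8: 2 + 15 + 18 + 72 + 25 + 56 − 22 = 166, so its missing entry is 142 − 166 = -24.
Column 8: 30 − 25 + 35 + 62 + 54 − 18 − 24 = 114, so its missing entry is 142 − 114 = 28.
Row 1: 9 + 33 + 13 − 4 + 17 + 25 + 28 = 121, so its missing entry is 142 − 121 = 21.
Row 4: 15 + 19 + 7 + 19 + 25 − 4 + 35 = 116, so its missing entry is 142 − 116 = 26.

m = 26, n = 21, y = 28, b = -24, d = 2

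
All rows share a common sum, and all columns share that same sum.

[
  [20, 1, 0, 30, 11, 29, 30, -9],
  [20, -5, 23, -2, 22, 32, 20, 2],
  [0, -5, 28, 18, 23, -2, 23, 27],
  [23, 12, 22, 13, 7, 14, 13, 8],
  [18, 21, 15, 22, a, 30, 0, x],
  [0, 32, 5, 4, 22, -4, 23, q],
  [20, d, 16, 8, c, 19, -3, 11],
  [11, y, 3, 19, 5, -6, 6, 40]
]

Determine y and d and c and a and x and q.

Rows 1 and 2 both sum to 112, so that's the common total.
The known cells in row 8 total 78, leaving 112 − 78 = 34 for the blank.
The known cells in column 2 total 90, leaving 112 − 90 = 22 for the blank.
The known cells in row 7 total 93, leaving 112 − 93 = 19 for the blank.
The known cells in column 5 total 109, leaving 112 − 109 = 3 for the blank.
The known cells in row 6 total 82, leaving 112 − 82 = 30 for the blank.
The known cells in row 5 total 109, leaving 112 − 109 = 3 for the blank.

y = 34, d = 22, c = 19, a = 3, x = 3, q = 30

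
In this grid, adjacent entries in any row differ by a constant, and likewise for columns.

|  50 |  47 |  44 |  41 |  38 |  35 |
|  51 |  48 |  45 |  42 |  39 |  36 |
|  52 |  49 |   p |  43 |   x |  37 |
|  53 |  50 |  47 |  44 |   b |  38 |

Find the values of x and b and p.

x = 40, b = 41, p = 46

Along each row the entries change by -3 per step; down each column they change by 1.
Row 3: from 52 at column 1, stepping by -3 to column 5 gives 40.
Row 4: from 53 at column 1, stepping by -3 to column 5 gives 41.
Row 3: from 52 at column 1, stepping by -3 to column 3 gives 46.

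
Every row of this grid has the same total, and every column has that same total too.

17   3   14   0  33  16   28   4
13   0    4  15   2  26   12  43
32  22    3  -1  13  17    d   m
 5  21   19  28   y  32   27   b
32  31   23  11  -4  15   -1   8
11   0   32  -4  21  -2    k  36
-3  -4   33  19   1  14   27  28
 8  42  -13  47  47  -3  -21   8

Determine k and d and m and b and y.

k = 21, d = 22, m = 7, b = -19, y = 2

Rows 1 and 2 both sum to 115, so that's the common total.
Column 5 has 33 + 2 + 13 − 4 + 21 + 1 + 47 = 113; the blank must be 115 − 113 = 2.
Row 4 has 5 + 21 + 19 + 28 + 2 + 32 + 27 = 134; the blank must be 115 − 134 = -19.
Column 8 has 4 + 43 − 19 + 8 + 36 + 28 + 8 = 108; the blank must be 115 − 108 = 7.
Row 3 has 32 + 22 + 3 − 1 + 13 + 17 + 7 = 93; the blank must be 115 − 93 = 22.
Row 6 has 11 + 0 + 32 − 4 + 21 − 2 + 36 = 94; the blank must be 115 − 94 = 21.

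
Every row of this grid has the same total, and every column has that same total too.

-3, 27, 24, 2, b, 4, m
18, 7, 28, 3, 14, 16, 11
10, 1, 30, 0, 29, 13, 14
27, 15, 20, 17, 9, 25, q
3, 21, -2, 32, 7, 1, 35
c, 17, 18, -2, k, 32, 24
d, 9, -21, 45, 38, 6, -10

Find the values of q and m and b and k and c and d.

q = -16, m = 39, b = 4, k = -4, c = 12, d = 30

Rows 2 and 3 both sum to 97, so that's the common total.
Row 7 has 9 − 21 + 45 + 38 + 6 − 10 = 67; the blank must be 97 − 67 = 30.
Column 1 has -3 + 18 + 10 + 27 + 3 + 30 = 85; the blank must be 97 − 85 = 12.
Row 6 has 12 + 17 + 18 − 2 + 32 + 24 = 101; the blank must be 97 − 101 = -4.
Column 5 has 14 + 29 + 9 + 7 − 4 + 38 = 93; the blank must be 97 − 93 = 4.
Row 1 has -3 + 27 + 24 + 2 + 4 + 4 = 58; the blank must be 97 − 58 = 39.
Row 4 has 27 + 15 + 20 + 17 + 9 + 25 = 113; the blank must be 97 − 113 = -16.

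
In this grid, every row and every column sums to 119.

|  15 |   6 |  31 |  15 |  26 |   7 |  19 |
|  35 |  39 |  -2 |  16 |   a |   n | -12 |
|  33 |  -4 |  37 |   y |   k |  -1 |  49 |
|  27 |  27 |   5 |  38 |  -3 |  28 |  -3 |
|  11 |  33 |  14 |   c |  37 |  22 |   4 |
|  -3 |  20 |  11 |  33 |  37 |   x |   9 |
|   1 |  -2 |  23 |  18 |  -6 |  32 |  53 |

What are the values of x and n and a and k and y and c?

x = 12, n = 19, a = 24, k = 4, y = 1, c = -2

Row 6 has -3 + 20 + 11 + 33 + 37 + 9 = 107; the blank must be 119 − 107 = 12.
Column 6 has 7 − 1 + 28 + 22 + 12 + 32 = 100; the blank must be 119 − 100 = 19.
Row 5 has 11 + 33 + 14 + 37 + 22 + 4 = 121; the blank must be 119 − 121 = -2.
Row 2 has 35 + 39 − 2 + 16 + 19 − 12 = 95; the blank must be 119 − 95 = 24.
Column 5 has 26 + 24 − 3 + 37 + 37 − 6 = 115; the blank must be 119 − 115 = 4.
Row 3 has 33 − 4 + 37 + 4 − 1 + 49 = 118; the blank must be 119 − 118 = 1.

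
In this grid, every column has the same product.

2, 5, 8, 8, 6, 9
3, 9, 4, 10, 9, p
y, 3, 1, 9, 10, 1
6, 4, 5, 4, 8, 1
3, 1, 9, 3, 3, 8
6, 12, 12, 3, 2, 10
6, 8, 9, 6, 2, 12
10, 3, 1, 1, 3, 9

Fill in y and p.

Columns 3 and 5 each multiply to 155520, so every column has product 155520.
Column 1: 2×3×6×3×6×6×10 = 38880, so the missing entry is 155520 ÷ 38880 = 4.
Column 6: 9×1×1×8×10×12×9 = 77760, so the missing entry is 155520 ÷ 77760 = 2.

y = 4, p = 2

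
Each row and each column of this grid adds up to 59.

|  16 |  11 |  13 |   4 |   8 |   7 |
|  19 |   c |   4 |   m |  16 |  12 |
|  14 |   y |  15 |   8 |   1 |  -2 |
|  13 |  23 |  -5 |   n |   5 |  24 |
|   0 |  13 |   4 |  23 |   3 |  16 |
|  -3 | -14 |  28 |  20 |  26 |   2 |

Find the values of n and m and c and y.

n = -1, m = 5, c = 3, y = 23

Row 4: 13 + 23 − 5 + 5 + 24 = 60, so its missing entry is 59 − 60 = -1.
Column 4: 4 + 8 − 1 + 23 + 20 = 54, so its missing entry is 59 − 54 = 5.
Row 2: 19 + 4 + 5 + 16 + 12 = 56, so its missing entry is 59 − 56 = 3.
Row 3: 14 + 15 + 8 + 1 − 2 = 36, so its missing entry is 59 − 36 = 23.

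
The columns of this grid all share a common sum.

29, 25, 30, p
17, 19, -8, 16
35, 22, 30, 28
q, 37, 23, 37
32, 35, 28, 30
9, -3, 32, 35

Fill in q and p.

q = 13, p = -11

Column 2 sums to 135 and so does column 3; that's the common total.
In column 1 the known cells total 122, leaving 135 − 122 = 13.
In column 4 the known cells total 146, leaving 135 − 146 = -11.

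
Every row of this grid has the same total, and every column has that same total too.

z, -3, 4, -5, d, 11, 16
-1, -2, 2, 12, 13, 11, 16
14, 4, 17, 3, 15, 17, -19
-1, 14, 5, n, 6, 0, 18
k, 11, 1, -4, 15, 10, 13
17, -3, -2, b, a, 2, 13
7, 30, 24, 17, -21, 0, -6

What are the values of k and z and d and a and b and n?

Rows 2 and 3 both sum to 51, so that's the common total.
Row 5 has 11 + 1 − 4 + 15 + 10 + 13 = 46; the blank must be 51 − 46 = 5.
Column 1 has -1 + 14 − 1 + 5 + 17 + 7 = 41; the blank must be 51 − 41 = 10.
Row 1 has 10 − 3 + 4 − 5 + 11 + 16 = 33; the blank must be 51 − 33 = 18.
Column 5 has 18 + 13 + 15 + 6 + 15 − 21 = 46; the blank must be 51 − 46 = 5.
Row 4 has -1 + 14 + 5 + 6 + 0 + 18 = 42; the blank must be 51 − 42 = 9.
Row 6 has 17 − 3 − 2 + 5 + 2 + 13 = 32; the blank must be 51 − 32 = 19.

k = 5, z = 10, d = 18, a = 5, b = 19, n = 9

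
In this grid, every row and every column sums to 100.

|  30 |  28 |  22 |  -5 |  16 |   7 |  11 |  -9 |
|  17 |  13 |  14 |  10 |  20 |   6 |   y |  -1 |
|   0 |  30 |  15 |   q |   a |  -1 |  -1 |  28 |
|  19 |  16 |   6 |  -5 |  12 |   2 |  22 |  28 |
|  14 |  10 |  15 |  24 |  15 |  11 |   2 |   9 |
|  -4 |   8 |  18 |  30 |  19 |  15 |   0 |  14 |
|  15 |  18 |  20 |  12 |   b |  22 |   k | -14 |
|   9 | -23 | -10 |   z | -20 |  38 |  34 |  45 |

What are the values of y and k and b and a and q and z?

The known cells in row 8 total 73, leaving 100 − 73 = 27 for the blank.
The known cells in column 4 total 93, leaving 100 − 93 = 7 for the blank.
The known cells in row 3 total 78, leaving 100 − 78 = 22 for the blank.
The known cells in column 5 total 84, leaving 100 − 84 = 16 for the blank.
The known cells in row 7 total 89, leaving 100 − 89 = 11 for the blank.
The known cells in row 2 total 79, leaving 100 − 79 = 21 for the blank.

y = 21, k = 11, b = 16, a = 22, q = 7, z = 27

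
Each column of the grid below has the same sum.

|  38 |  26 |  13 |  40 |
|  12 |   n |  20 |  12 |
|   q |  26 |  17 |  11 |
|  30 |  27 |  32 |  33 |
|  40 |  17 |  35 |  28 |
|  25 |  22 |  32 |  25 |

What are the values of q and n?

q = 4, n = 31

Column 3 sums to 149 and so does column 4; that's the common total.
In column 1 the known cells total 145, leaving 149 − 145 = 4.
In column 2 the known cells total 118, leaving 149 − 118 = 31.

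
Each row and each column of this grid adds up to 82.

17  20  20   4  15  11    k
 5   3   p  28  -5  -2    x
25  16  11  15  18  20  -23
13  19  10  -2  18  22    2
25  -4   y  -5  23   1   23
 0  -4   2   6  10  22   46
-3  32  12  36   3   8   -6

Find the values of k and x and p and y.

Row 5 has 25 − 4 − 5 + 23 + 1 + 23 = 63; the blank must be 82 − 63 = 19.
Column 3 has 20 + 11 + 10 + 19 + 2 + 12 = 74; the blank must be 82 − 74 = 8.
Row 2 has 5 + 3 + 8 + 28 − 5 − 2 = 37; the blank must be 82 − 37 = 45.
Row 1 has 17 + 20 + 20 + 4 + 15 + 11 = 87; the blank must be 82 − 87 = -5.

k = -5, x = 45, p = 8, y = 19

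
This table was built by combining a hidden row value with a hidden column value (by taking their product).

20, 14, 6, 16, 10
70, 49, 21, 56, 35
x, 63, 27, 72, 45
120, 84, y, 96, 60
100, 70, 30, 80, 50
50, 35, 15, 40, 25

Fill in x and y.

Each row is a constant multiple of every other row — this is a multiplication table with the headers hidden.
Row 3 is 63/14 = 9/2 times row 1, so its entry in column 1 is 20 × 9/2 = 90.
Row 4 is 84/14 = 6/1 times row 1, so its entry in column 3 is 6 × 6/1 = 36.

x = 90, y = 36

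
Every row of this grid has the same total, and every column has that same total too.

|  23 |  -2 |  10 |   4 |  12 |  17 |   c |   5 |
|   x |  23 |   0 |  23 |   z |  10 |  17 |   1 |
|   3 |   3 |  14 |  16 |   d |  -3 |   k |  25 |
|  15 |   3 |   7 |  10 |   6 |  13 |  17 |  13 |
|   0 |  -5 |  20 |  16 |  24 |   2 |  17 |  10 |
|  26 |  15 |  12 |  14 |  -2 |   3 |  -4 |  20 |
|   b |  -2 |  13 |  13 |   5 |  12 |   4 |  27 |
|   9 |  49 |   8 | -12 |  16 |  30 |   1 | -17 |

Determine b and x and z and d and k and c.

b = 12, x = -4, z = 14, d = 9, k = 17, c = 15

Rows 4 and 5 both sum to 84, so that's the common total.
Row 1: 23 − 2 + 10 + 4 + 12 + 17 + 5 = 69, so its missing entry is 84 − 69 = 15.
Column 7: 15 + 17 + 17 + 17 − 4 + 4 + 1 = 67, so its missing entry is 84 − 67 = 17.
Row 3: 3 + 3 + 14 + 16 − 3 + 17 + 25 = 75, so its missing entry is 84 − 75 = 9.
Column 5: 12 + 9 + 6 + 24 − 2 + 5 + 16 = 70, so its missing entry is 84 − 70 = 14.
Row 7: -2 + 13 + 13 + 5 + 12 + 4 + 27 = 72, so its missing entry is 84 − 72 = 12.
Row 2: 23 + 0 + 23 + 14 + 10 + 17 + 1 = 88, so its missing entry is 84 − 88 = -4.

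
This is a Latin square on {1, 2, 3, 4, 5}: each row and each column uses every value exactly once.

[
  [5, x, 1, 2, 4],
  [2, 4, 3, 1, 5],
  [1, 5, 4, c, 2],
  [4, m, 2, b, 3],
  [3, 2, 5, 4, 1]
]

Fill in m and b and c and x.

m = 1, b = 5, c = 3, x = 3

Cell (3,4): row 3 already has {1, 2, 4, 5} → 3.
For row 4, column 4: column 4 already has {1, 2, 3, 4}; that leaves 5.
For row 4, column 2: row 4 already has {2, 3, 4, 5}; that leaves 1.
At (row 1, col 2): row 1 already has {1, 2, 4, 5}, so the value is 3.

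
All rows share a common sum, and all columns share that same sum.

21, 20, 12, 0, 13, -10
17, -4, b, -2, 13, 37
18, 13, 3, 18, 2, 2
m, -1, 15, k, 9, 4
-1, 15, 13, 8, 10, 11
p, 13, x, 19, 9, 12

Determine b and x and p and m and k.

Rows 1 and 3 both sum to 56, so that's the common total.
Row 2 has 17 − 4 − 2 + 13 + 37 = 61; the blank must be 56 − 61 = -5.
Column 4 has 0 − 2 + 18 + 8 + 19 = 43; the blank must be 56 − 43 = 13.
Row 4 has -1 + 15 + 13 + 9 + 4 = 40; the blank must be 56 − 40 = 16.
Column 1 has 21 + 17 + 18 + 16 − 1 = 71; the blank must be 56 − 71 = -15.
Row 6 has -15 + 13 + 19 + 9 + 12 = 38; the blank must be 56 − 38 = 18.

b = -5, x = 18, p = -15, m = 16, k = 13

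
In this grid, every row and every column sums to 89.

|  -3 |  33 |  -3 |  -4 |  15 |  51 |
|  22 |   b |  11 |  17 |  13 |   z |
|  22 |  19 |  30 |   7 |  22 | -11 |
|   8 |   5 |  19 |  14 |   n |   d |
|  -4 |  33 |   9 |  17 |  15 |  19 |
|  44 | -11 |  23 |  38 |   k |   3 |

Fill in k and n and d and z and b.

Column 2: 33 + 19 + 5 + 33 − 11 = 79, so its missing entry is 89 − 79 = 10.
Row 2: 22 + 10 + 11 + 17 + 13 = 73, so its missing entry is 89 − 73 = 16.
Row 6: 44 − 11 + 23 + 38 + 3 = 97, so its missing entry is 89 − 97 = -8.
Column 5: 15 + 13 + 22 + 15 − 8 = 57, so its missing entry is 89 − 57 = 32.
Row 4: 8 + 5 + 19 + 14 + 32 = 78, so its missing entry is 89 − 78 = 11.

k = -8, n = 32, d = 11, z = 16, b = 10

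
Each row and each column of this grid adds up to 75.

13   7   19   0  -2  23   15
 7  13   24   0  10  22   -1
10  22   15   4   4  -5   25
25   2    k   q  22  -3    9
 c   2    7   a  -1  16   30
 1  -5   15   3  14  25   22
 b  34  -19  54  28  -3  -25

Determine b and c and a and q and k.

The known cells in row 7 total 69, leaving 75 − 69 = 6 for the blank.
The known cells in column 1 total 62, leaving 75 − 62 = 13 for the blank.
The known cells in row 5 total 67, leaving 75 − 67 = 8 for the blank.
The known cells in column 4 total 69, leaving 75 − 69 = 6 for the blank.
The known cells in row 4 total 61, leaving 75 − 61 = 14 for the blank.

b = 6, c = 13, a = 8, q = 6, k = 14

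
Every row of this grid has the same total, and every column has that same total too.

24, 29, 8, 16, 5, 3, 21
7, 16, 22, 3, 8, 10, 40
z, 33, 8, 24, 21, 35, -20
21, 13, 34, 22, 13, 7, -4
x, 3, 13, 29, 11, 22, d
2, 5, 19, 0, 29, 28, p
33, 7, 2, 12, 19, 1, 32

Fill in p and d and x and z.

Rows 1 and 2 both sum to 106, so that's the common total.
Row 3: 33 + 8 + 24 + 21 + 35 − 20 = 101, so its missing entry is 106 − 101 = 5.
Column 1: 24 + 7 + 5 + 21 + 2 + 33 = 92, so its missing entry is 106 − 92 = 14.
Row 5: 14 + 3 + 13 + 29 + 11 + 22 = 92, so its missing entry is 106 − 92 = 14.
Row 6: 2 + 5 + 19 + 0 + 29 + 28 = 83, so its missing entry is 106 − 83 = 23.

p = 23, d = 14, x = 14, z = 5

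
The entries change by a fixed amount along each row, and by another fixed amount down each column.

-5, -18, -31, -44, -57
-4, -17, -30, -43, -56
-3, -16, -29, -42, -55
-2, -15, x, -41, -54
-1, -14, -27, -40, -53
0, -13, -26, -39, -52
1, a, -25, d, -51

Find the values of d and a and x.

d = -38, a = -12, x = -28

Along each row the entries change by -13 per step; down each column they change by 1.
Row 7: from 1 at column 1, stepping by -13 to column 4 gives -38.
Row 7: from 1 at column 1, stepping by -13 to column 2 gives -12.
Row 4: from -2 at column 1, stepping by -13 to column 3 gives -28.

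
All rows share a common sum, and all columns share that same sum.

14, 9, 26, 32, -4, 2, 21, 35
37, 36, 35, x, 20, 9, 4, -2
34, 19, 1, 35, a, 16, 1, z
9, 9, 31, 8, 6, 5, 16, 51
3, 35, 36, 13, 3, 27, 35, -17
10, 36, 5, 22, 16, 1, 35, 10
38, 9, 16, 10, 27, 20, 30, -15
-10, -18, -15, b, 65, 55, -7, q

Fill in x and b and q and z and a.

x = -4, b = 19, q = 46, z = 27, a = 2

Rows 1 and 4 both sum to 135, so that's the common total.
The known cells in column 5 total 133, leaving 135 − 133 = 2 for the blank.
The known cells in row 3 total 108, leaving 135 − 108 = 27 for the blank.
The known cells in column 8 total 89, leaving 135 − 89 = 46 for the blank.
The known cells in row 8 total 116, leaving 135 − 116 = 19 for the blank.
The known cells in row 2 total 139, leaving 135 − 139 = -4 for the blank.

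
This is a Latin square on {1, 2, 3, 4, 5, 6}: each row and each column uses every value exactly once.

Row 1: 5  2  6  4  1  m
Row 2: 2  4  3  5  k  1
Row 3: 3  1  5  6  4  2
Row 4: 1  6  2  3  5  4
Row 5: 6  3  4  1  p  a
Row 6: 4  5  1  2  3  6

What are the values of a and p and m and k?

a = 5, p = 2, m = 3, k = 6

At (row 2, col 5): row 2 already has {1, 2, 3, 4, 5}, so the value is 6.
At (row 5, col 5): column 5 already has {1, 3, 4, 5, 6}, so the value is 2.
At (row 5, col 6): row 5 already has {1, 2, 3, 4, 6}, so the value is 5.
For row 1, column 6: row 1 already has {1, 2, 4, 5, 6}; that leaves 3.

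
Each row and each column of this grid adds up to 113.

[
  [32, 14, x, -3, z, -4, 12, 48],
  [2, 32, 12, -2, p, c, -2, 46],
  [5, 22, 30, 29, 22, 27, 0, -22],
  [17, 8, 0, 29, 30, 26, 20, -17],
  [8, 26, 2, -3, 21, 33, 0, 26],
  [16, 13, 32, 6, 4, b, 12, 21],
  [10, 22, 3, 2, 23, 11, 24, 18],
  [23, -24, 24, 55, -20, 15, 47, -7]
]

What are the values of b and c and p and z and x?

b = 9, c = -4, p = 29, z = 4, x = 10

Row 6 has 16 + 13 + 32 + 6 + 4 + 12 + 21 = 104; the blank must be 113 − 104 = 9.
Column 6 has -4 + 27 + 26 + 33 + 9 + 11 + 15 = 117; the blank must be 113 − 117 = -4.
Row 2 has 2 + 32 + 12 − 2 − 4 − 2 + 46 = 84; the blank must be 113 − 84 = 29.
Column 5 has 29 + 22 + 30 + 21 + 4 + 23 − 20 = 109; the blank must be 113 − 109 = 4.
Row 1 has 32 + 14 − 3 + 4 − 4 + 12 + 48 = 103; the blank must be 113 − 103 = 10.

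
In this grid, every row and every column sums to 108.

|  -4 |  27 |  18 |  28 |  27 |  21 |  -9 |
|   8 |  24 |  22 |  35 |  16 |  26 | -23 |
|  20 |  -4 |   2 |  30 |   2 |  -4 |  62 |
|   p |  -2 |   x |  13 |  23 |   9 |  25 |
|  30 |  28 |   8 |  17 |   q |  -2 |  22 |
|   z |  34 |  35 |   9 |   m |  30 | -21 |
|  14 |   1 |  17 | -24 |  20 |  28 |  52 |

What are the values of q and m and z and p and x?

q = 5, m = 15, z = 6, p = 34, x = 6

The known cells in row 5 total 103, leaving 108 − 103 = 5 for the blank.
The known cells in column 5 total 93, leaving 108 − 93 = 15 for the blank.
The known cells in row 6 total 102, leaving 108 − 102 = 6 for the blank.
The known cells in column 1 total 74, leaving 108 − 74 = 34 for the blank.
The known cells in row 4 total 102, leaving 108 − 102 = 6 for the blank.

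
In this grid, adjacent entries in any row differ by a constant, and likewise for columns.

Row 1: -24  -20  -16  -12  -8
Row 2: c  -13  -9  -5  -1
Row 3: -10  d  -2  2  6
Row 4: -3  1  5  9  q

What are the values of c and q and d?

Along each row the entries change by 4 per step; down each column they change by 7.
Row 2: from -13 at column 2, stepping by 4 to column 1 gives -17.
Row 4: from -3 at column 1, stepping by 4 to column 5 gives 13.
Row 3: from -10 at column 1, stepping by 4 to column 2 gives -6.

c = -17, q = 13, d = -6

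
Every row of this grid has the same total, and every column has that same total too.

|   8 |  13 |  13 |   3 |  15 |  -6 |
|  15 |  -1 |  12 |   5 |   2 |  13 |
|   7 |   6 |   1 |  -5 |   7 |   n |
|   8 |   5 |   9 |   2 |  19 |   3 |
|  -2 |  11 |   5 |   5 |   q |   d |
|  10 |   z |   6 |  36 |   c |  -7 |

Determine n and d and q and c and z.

n = 30, d = 13, q = 14, c = -11, z = 12

Rows 1 and 2 both sum to 46, so that's the common total.
The known cells in column 2 total 34, leaving 46 − 34 = 12 for the blank.
The known cells in row 6 total 57, leaving 46 − 57 = -11 for the blank.
The known cells in column 5 total 32, leaving 46 − 32 = 14 for the blank.
The known cells in row 5 total 33, leaving 46 − 33 = 13 for the blank.
The known cells in row 3 total 16, leaving 46 − 16 = 30 for the blank.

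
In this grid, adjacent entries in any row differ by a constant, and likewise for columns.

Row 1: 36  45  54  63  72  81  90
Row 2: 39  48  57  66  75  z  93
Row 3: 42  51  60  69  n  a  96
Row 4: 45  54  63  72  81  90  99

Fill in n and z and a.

n = 78, z = 84, a = 87

Along each row the entries change by 9 per step; down each column they change by 3.
Row 3: from 42 at column 1, stepping by 9 to column 5 gives 78.
Row 2: from 39 at column 1, stepping by 9 to column 6 gives 84.
Row 3: from 42 at column 1, stepping by 9 to column 6 gives 87.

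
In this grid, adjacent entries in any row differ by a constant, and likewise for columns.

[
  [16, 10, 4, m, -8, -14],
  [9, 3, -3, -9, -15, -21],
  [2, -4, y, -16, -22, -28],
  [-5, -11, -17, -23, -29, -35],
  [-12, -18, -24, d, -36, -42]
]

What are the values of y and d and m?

Along each row the entries change by -6 per step; down each column they change by -7.
Row 3: from 2 at column 1, stepping by -6 to column 3 gives -10.
Row 5: from -12 at column 1, stepping by -6 to column 4 gives -30.
Row 1: from 16 at column 1, stepping by -6 to column 4 gives -2.

y = -10, d = -30, m = -2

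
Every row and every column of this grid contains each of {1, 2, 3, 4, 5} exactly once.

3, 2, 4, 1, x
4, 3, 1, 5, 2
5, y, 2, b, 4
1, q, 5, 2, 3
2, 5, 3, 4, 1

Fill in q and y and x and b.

q = 4, y = 1, x = 5, b = 3

For row 3, column 4: column 4 already has {1, 2, 4, 5}; that leaves 3.
At (row 4, col 2): row 4 already has {1, 2, 3, 5}, so the value is 4.
Cell (1,5): row 1 already has {1, 2, 3, 4} → 5.
Cell (3,2): row 3 already has {2, 3, 4, 5} → 1.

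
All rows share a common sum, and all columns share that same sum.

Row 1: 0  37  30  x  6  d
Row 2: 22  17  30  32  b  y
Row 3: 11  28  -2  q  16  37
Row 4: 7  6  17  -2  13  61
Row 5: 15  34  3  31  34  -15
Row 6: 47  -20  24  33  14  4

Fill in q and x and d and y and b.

Rows 4 and 5 both sum to 102, so that's the common total.
Column 5: 6 + 16 + 13 + 34 + 14 = 83, so its missing entry is 102 − 83 = 19.
Row 2: 22 + 17 + 30 + 32 + 19 = 120, so its missing entry is 102 − 120 = -18.
Row 3: 11 + 28 − 2 + 16 + 37 = 90, so its missing entry is 102 − 90 = 12.
Column 4: 32 + 12 − 2 + 31 + 33 = 106, so its missing entry is 102 − 106 = -4.
Row 1: 0 + 37 + 30 − 4 + 6 = 69, so its missing entry is 102 − 69 = 33.

q = 12, x = -4, d = 33, y = -18, b = 19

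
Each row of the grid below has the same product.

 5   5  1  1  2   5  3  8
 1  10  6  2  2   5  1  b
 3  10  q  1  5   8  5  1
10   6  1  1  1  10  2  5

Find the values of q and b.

Rows 1 and 4 each multiply to 6000, so every row has product 6000.
Row 3: 3×10×1×5×8×5×1 = 6000, so the missing entry is 6000 ÷ 6000 = 1.
Row 2: 1×10×6×2×2×5×1 = 1200, so the missing entry is 6000 ÷ 1200 = 5.

q = 1, b = 5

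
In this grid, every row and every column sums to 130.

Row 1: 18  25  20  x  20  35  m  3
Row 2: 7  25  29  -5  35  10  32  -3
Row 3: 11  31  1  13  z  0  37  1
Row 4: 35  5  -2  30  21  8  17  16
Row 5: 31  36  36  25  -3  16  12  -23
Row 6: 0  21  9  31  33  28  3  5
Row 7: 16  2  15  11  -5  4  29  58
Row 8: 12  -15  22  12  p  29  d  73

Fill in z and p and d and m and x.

The known cells in row 3 total 94, leaving 130 − 94 = 36 for the blank.
The known cells in column 5 total 137, leaving 130 − 137 = -7 for the blank.
The known cells in column 4 total 117, leaving 130 − 117 = 13 for the blank.
The known cells in row 1 total 134, leaving 130 − 134 = -4 for the blank.
The known cells in row 8 total 126, leaving 130 − 126 = 4 for the blank.

z = 36, p = -7, d = 4, m = -4, x = 13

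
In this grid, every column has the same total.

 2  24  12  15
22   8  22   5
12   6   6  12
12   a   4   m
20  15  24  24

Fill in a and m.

The complete columns each total 68.
Column 2 is missing 68 − 53 = 15 (since 24 + 8 + 6 + 15 = 53).
Column 4 is missing 68 − 56 = 12 (since 15 + 5 + 12 + 24 = 56).

a = 15, m = 12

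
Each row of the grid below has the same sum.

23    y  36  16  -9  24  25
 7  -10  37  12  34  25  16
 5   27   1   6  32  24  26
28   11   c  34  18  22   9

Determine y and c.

Rows 2 and 3 both add up to 121, so every row sums to 121.
Row 1: 23 + 36 + 16 − 9 + 24 + 25 = 115, so the missing entry is 121 − 115 = 6.
Row 4: 28 + 11 + 34 + 18 + 22 + 9 = 122, so the missing entry is 121 − 122 = -1.

y = 6, c = -1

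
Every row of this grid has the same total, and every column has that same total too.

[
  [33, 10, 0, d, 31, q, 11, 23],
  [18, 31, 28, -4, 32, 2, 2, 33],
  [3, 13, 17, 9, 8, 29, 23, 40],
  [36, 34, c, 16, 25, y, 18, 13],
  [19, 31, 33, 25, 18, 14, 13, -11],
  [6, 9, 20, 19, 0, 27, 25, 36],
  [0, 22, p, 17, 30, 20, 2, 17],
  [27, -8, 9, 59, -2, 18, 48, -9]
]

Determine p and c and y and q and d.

p = 34, c = 1, y = -1, q = 33, d = 1

Rows 2 and 3 both sum to 142, so that's the common total.
Row 7 has 0 + 22 + 17 + 30 + 20 + 2 + 17 = 108; the blank must be 142 − 108 = 34.
Column 4 has -4 + 9 + 16 + 25 + 19 + 17 + 59 = 141; the blank must be 142 − 141 = 1.
Row 1 has 33 + 10 + 0 + 1 + 31 + 11 + 23 = 109; the blank must be 142 − 109 = 33.
Column 3 has 0 + 28 + 17 + 33 + 20 + 34 + 9 = 141; the blank must be 142 − 141 = 1.
Row 4 has 36 + 34 + 1 + 16 + 25 + 18 + 13 = 143; the blank must be 142 − 143 = -1.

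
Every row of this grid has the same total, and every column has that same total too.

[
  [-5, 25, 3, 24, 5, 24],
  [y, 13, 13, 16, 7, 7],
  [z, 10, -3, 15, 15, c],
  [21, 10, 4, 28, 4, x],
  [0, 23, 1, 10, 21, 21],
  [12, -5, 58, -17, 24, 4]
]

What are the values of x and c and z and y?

Rows 1 and 5 both sum to 76, so that's the common total.
The known cells in row 2 total 56, leaving 76 − 56 = 20 for the blank.
The known cells in column 1 total 48, leaving 76 − 48 = 28 for the blank.
The known cells in row 3 total 65, leaving 76 − 65 = 11 for the blank.
The known cells in row 4 total 67, leaving 76 − 67 = 9 for the blank.

x = 9, c = 11, z = 28, y = 20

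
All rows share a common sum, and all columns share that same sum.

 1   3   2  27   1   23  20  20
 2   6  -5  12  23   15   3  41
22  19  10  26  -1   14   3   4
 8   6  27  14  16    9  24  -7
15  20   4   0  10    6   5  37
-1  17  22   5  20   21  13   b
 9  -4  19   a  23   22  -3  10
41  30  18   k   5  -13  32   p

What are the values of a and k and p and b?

Rows 1 and 2 both sum to 97, so that's the common total.
Row 7: 9 − 4 + 19 + 23 + 22 − 3 + 10 = 76, so its missing entry is 97 − 76 = 21.
Row 6: -1 + 17 + 22 + 5 + 20 + 21 + 13 = 97, so its missing entry is 97 − 97 = 0.
Column 8: 20 + 41 + 4 − 7 + 37 + 0 + 10 = 105, so its missing entry is 97 − 105 = -8.
Row 8: 41 + 30 + 18 + 5 − 13 + 32 − 8 = 105, so its missing entry is 97 − 105 = -8.

a = 21, k = -8, p = -8, b = 0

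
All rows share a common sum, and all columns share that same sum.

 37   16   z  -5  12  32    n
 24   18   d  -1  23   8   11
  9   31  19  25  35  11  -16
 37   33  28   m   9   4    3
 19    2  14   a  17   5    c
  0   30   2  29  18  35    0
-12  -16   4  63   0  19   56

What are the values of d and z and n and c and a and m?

d = 31, z = 16, n = 6, c = 54, a = 3, m = 0

Rows 3 and 6 both sum to 114, so that's the common total.
Row 2 has 24 + 18 − 1 + 23 + 8 + 11 = 83; the blank must be 114 − 83 = 31.
Column 3 has 31 + 19 + 28 + 14 + 2 + 4 = 98; the blank must be 114 − 98 = 16.
Row 1 has 37 + 16 + 16 − 5 + 12 + 32 = 108; the blank must be 114 − 108 = 6.
Column 7 has 6 + 11 − 16 + 3 + 0 + 56 = 60; the blank must be 114 − 60 = 54.
Row 5 has 19 + 2 + 14 + 17 + 5 + 54 = 111; the blank must be 114 − 111 = 3.
Row 4 has 37 + 33 + 28 + 9 + 4 + 3 = 114; the blank must be 114 − 114 = 0.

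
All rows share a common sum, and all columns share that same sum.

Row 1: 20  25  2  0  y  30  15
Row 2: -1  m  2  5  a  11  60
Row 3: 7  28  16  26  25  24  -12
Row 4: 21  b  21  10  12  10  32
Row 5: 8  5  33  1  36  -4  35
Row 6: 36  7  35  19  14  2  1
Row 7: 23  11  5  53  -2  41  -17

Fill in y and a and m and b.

y = 22, a = 7, m = 30, b = 8

Rows 3 and 5 both sum to 114, so that's the common total.
Row 4: 21 + 21 + 10 + 12 + 10 + 32 = 106, so its missing entry is 114 − 106 = 8.
Column 2: 25 + 28 + 8 + 5 + 7 + 11 = 84, so its missing entry is 114 − 84 = 30.
Row 1: 20 + 25 + 2 + 0 + 30 + 15 = 92, so its missing entry is 114 − 92 = 22.
Row 2: -1 + 30 + 2 + 5 + 11 + 60 = 107, so its missing entry is 114 − 107 = 7.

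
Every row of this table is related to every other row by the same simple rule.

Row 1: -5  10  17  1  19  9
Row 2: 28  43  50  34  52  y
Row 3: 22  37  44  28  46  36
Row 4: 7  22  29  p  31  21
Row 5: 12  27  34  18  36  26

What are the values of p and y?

p = 13, y = 42

The difference between any two rows is the same in every column — this is an addition table with the headers hidden.
Row 4 minus row 1 is 22 − 10 = 12, so its entry in column 4 is 1 + 12 = 13.
Row 2 minus row 1 is 43 − 10 = 33, so its entry in column 6 is 9 + 33 = 42.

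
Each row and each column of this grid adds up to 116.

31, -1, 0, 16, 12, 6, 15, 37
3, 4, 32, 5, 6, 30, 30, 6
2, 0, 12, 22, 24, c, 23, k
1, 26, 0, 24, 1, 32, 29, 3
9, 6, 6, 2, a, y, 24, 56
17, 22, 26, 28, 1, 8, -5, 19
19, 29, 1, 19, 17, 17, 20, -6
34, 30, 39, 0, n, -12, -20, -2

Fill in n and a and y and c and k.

Row 8: 34 + 30 + 39 + 0 − 12 − 20 − 2 = 69, so its missing entry is 116 − 69 = 47.
Column 5: 12 + 6 + 24 + 1 + 1 + 17 + 47 = 108, so its missing entry is 116 − 108 = 8.
Column 8: 37 + 6 + 3 + 56 + 19 − 6 − 2 = 113, so its missing entry is 116 − 113 = 3.
Row 5: 9 + 6 + 6 + 2 + 8 + 24 + 56 = 111, so its missing entry is 116 − 111 = 5.
Row 3: 2 + 0 + 12 + 22 + 24 + 23 + 3 = 86, so its missing entry is 116 − 86 = 30.

n = 47, a = 8, y = 5, c = 30, k = 3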